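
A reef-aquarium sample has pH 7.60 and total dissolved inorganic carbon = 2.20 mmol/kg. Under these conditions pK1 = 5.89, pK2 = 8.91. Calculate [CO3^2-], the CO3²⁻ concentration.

[CO3²⁻] = 0.101 mmol/kg

α₂ = 1 / (1 + [H⁺]/K2 + [H⁺]²/(K1K2)) = 1 / (1 + 10^+1.31 + 10^-0.40)
   = 1 / (1 + 20.417 + 0.39811) = 1/21.815 = 0.04584
[CO3²⁻] = α₂ × DIC = 0.04584 × 2.20 = 0.101 mmol/kg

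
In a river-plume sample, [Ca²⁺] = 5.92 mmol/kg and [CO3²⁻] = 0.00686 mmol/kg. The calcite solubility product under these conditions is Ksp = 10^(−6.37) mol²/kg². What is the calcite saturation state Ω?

Ω = 0.0952

Ksp = 10^(−6.37) = 4.266×10^-7
Ω = [Ca²⁺][CO3²⁻]/Ksp = (5.92×10^-3)(0.00686×10^-3) / 4.266×10^-7 = 0.0952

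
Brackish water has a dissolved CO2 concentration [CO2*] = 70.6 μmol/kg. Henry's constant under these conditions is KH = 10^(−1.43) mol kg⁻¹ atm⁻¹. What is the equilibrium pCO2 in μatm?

KH = 10^(−1.43) = 3.715×10^-2 mol kg⁻¹ atm⁻¹
pCO2 = [CO2*]/KH = 70.6×10^-6 / 3.715×10^-2 = 1.90×10^-3 atm = 1900 μatm

pCO2 = 1900 μatm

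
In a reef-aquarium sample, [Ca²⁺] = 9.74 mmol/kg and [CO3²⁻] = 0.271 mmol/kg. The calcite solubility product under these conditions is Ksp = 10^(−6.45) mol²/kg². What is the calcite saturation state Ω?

Ksp = 10^(−6.45) = 3.548×10^-7
Ω = [Ca²⁺][CO3²⁻]/Ksp = (9.74×10^-3)(0.271×10^-3) / 3.548×10^-7 = 7.44

Ω = 7.44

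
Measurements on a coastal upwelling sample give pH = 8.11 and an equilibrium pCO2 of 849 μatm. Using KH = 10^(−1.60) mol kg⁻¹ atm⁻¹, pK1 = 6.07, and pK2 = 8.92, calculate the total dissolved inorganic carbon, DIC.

DIC = 2.72 mmol/kg

[CO2*] = KH · pCO2 = 10^(−1.60) × 849×10^-6 = 2.133×10^-5 mol/kg
α₀ = 1/(1 + K1/[H⁺] + K1K2/[H⁺]²) = 1/(1 + 10^+2.04 + 10^+1.23) = 0.007835
DIC = [CO2*]/α₀ = 2.133×10^-5 / 0.007835 = 2.72 mmol/kg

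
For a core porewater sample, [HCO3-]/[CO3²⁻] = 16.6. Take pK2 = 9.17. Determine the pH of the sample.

From K2 = [H⁺][CO3²⁻]/[HCO3-]:  pH = pK2 − log₁₀([HCO3-]/[CO3²⁻])
log₁₀(16.6) = +1.220
pH = 9.17 − (+1.220) = 7.95

pH = 7.95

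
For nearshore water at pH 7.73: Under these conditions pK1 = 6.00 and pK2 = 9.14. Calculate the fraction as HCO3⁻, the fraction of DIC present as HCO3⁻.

α₁ = 0.946

α₁ = 1 / (1 + [H⁺]/K1 + K2/[H⁺]) = 1 / (1 + 10^-1.73 + 10^-1.41)
   = 1 / (1 + 0.018621 + 0.038905) = 1/1.0575 = 0.9456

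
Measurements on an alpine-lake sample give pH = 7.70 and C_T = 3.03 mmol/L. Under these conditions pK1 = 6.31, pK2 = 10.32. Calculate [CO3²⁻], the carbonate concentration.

α₂ = 1 / (1 + [H⁺]/K2 + [H⁺]²/(K1K2)) = 1 / (1 + 10^+2.62 + 10^+1.23)
   = 1 / (1 + 416.87 + 16.982) = 1/434.85 = 0.002300
[CO3²⁻] = α₂ × DIC = 0.002300 × 3.03 = 0.00697 mmol/L = 6.97 μmol/L

[CO3²⁻] = 6.97 μmol/L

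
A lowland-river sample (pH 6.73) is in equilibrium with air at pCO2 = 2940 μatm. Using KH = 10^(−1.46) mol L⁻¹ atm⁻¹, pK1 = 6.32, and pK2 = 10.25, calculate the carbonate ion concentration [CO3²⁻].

[CO2*] = KH · pCO2 = 10^(−1.46) × 2940×10^-6 = 1.019×10^-4 mol/L
α₀ = 1/(1 + K1/[H⁺] + K1K2/[H⁺]²) = 1/(1 + 10^+0.41 + 10^-3.11) = 0.2800
DIC = [CO2*]/α₀ = 1.019×10^-4 / 0.2800 = 0.3640 mmol/L
[CO3²⁻] = α₂·DIC; α₂ = 0.0002174, so [CO3²⁻] = 0.0002174 × 0.3640 = 7.91×10^-5 mmol/L = 0.0791 μmol/L

[CO3²⁻] = 0.0791 μmol/L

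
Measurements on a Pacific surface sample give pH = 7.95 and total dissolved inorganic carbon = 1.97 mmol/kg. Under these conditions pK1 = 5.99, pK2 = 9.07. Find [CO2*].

α₀ = 1 / (1 + K1/[H⁺] + K1K2/[H⁺]²) = 1 / (1 + 10^+1.96 + 10^+0.84)
   = 1 / (1 + 91.201 + 6.9183) = 1/99.119 = 0.01009
[CO2*] = α₀ × DIC = 0.01009 × 1.97 = 0.0199 mmol/kg = 19.9 μmol/kg

[CO2*] = 19.9 μmol/kg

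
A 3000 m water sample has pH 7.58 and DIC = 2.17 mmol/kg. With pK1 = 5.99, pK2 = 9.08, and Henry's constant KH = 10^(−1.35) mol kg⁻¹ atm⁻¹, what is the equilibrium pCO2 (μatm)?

α₀ = 1 / (1 + K1/[H⁺] + K1K2/[H⁺]²) = 1 / (1 + 10^+1.59 + 10^+0.09)
   = 1 / (1 + 38.905 + 1.2303) = 1/41.135 = 0.02431
[CO2*] = α₀ × DIC = 0.02431 × 2.17 = 0.05275 mmol/kg
pCO2 = [CO2*]/KH = 5.275×10^-5 / 4.467×10^-2 = 1180 μatm

pCO2 = 1180 μatm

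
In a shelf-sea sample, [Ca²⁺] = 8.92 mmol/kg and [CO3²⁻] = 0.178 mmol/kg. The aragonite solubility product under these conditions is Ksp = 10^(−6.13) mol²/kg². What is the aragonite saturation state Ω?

Ksp = 10^(−6.13) = 7.413×10^-7
Ω = [Ca²⁺][CO3²⁻]/Ksp = (8.92×10^-3)(0.178×10^-3) / 7.413×10^-7 = 2.14

Ω = 2.14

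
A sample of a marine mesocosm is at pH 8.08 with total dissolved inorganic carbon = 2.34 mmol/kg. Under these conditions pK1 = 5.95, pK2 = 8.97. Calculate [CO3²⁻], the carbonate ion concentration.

α₂ = 1 / (1 + [H⁺]/K2 + [H⁺]²/(K1K2)) = 1 / (1 + 10^+0.89 + 10^-1.24)
   = 1 / (1 + 7.7625 + 0.057544) = 1/8.8200 = 0.1134
[CO3²⁻] = α₂ × DIC = 0.1134 × 2.34 = 0.265 mmol/kg

[CO3²⁻] = 0.265 mmol/kg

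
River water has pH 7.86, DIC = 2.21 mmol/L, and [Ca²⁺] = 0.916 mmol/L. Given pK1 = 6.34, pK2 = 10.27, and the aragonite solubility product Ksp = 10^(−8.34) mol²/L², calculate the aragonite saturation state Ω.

α₂ = 1 / (1 + [H⁺]/K2 + [H⁺]²/(K1K2)) = 1 / (1 + 10^+2.41 + 10^+0.89)
   = 1 / (1 + 257.04 + 7.7625) = 1/265.80 = 0.003762
[CO3²⁻] = α₂ × DIC = 0.003762 × 2.21 = 0.008314 mmol/L = 8.314 μmol/L
Ksp = 10^(−8.34) = 4.571×10^-9
Ω = [Ca²⁺][CO3²⁻]/Ksp = (0.916×10^-3)(8.314×10^-6) / 4.571×10^-9 = 1.67

Ω = 1.67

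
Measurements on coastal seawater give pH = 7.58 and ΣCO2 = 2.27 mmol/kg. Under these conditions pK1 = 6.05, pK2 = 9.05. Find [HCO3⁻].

[HCO3⁻] = 2.13 mmol/kg

α₁ = 1 / (1 + [H⁺]/K1 + K2/[H⁺]) = 1 / (1 + 10^-1.53 + 10^-1.47)
   = 1 / (1 + 0.029512 + 0.033884) = 1/1.0634 = 0.9404
[HCO3⁻] = α₁ × DIC = 0.9404 × 2.27 = 2.13 mmol/kg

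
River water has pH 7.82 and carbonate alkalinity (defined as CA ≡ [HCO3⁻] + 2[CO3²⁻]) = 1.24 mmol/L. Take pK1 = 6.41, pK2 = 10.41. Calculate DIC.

DIC = 1.28 mmol/L

CA = [HCO3⁻] + 2[CO3²⁻] = (α₁ + 2α₂)·DIC
At pH 7.82: [H⁺]/K1 = 10^-1.41 = 0.038905, K2/[H⁺] = 10^-2.59 = 0.0025704
α₁ = 1/(1 + 0.038905 + 0.0025704) = 1/1.0415 = 0.9602; α₂ = α₁·K2/[H⁺] = 0.002468
α₁ + 2α₂ = 0.9651
DIC = CA / (α₁ + 2α₂) = 1.24 / 0.9651 = 1.28 mmol/L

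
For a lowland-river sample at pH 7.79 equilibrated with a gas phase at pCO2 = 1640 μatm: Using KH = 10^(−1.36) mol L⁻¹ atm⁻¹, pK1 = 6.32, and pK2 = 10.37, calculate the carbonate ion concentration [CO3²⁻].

[CO2*] = KH · pCO2 = 10^(−1.36) × 1640×10^-6 = 7.159×10^-5 mol/L
α₀ = 1/(1 + K1/[H⁺] + K1K2/[H⁺]²) = 1/(1 + 10^+1.47 + 10^-1.11) = 0.03269
DIC = [CO2*]/α₀ = 7.159×10^-5 / 0.03269 = 2.190 mmol/L
[CO3²⁻] = α₂·DIC; α₂ = 0.002538, so [CO3²⁻] = 0.002538 × 2.190 = 0.00556 mmol/L = 5.56 μmol/L

[CO3²⁻] = 5.56 μmol/L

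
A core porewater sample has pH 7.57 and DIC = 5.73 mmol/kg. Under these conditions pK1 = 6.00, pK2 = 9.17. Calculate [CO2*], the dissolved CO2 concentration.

[CO2*] = 0.147 mmol/kg

α₀ = 1 / (1 + K1/[H⁺] + K1K2/[H⁺]²) = 1 / (1 + 10^+1.57 + 10^-0.03)
   = 1 / (1 + 37.154 + 0.93325) = 1/39.087 = 0.02558
[CO2*] = α₀ × DIC = 0.02558 × 5.73 = 0.147 mmol/kg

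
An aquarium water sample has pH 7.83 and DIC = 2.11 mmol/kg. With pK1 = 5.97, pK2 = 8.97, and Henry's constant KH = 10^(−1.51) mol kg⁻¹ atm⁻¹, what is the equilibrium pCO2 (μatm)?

α₀ = 1 / (1 + K1/[H⁺] + K1K2/[H⁺]²) = 1 / (1 + 10^+1.86 + 10^+0.72)
   = 1 / (1 + 72.444 + 5.2481) = 1/78.692 = 0.01271
[CO2*] = α₀ × DIC = 0.01271 × 2.11 = 0.02681 mmol/kg
pCO2 = [CO2*]/KH = 2.681×10^-5 / 3.090×10^-2 = 868 μatm

pCO2 = 868 μatm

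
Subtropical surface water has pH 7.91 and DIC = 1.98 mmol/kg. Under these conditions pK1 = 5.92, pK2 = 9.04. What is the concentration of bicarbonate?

α₁ = 1 / (1 + [H⁺]/K1 + K2/[H⁺]) = 1 / (1 + 10^-1.99 + 10^-1.13)
   = 1 / (1 + 0.010233 + 0.074131) = 1/1.0844 = 0.9222
[HCO3⁻] = α₁ × DIC = 0.9222 × 1.98 = 1.83 mmol/kg

[HCO3⁻] = 1.83 mmol/kg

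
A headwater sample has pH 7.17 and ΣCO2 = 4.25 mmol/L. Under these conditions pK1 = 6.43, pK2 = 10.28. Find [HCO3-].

α₁ = 1 / (1 + [H⁺]/K1 + K2/[H⁺]) = 1 / (1 + 10^-0.74 + 10^-3.11)
   = 1 / (1 + 0.18197 + 0.00077625) = 1/1.1827 = 0.8455
[HCO3⁻] = α₁ × DIC = 0.8455 × 4.25 = 3.59 mmol/L

[HCO3⁻] = 3.59 mmol/L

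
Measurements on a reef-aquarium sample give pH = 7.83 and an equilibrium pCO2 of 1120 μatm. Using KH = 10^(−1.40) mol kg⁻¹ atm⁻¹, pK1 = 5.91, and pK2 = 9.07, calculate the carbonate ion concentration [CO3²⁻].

[CO3²⁻] = 0.213 mmol/kg

[CO2*] = KH · pCO2 = 10^(−1.40) × 1120×10^-6 = 4.459×10^-5 mol/kg
α₀ = 1/(1 + K1/[H⁺] + K1K2/[H⁺]²) = 1/(1 + 10^+1.92 + 10^+0.68) = 0.01124
DIC = [CO2*]/α₀ = 4.459×10^-5 / 0.01124 = 3.967 mmol/kg
[CO3²⁻] = α₂·DIC; α₂ = 0.05380, so [CO3²⁻] = 0.05380 × 3.967 = 0.213 mmol/kg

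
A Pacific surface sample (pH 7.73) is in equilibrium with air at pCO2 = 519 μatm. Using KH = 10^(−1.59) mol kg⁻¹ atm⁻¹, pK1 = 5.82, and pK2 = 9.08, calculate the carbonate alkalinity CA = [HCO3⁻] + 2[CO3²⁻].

[CO2*] = KH · pCO2 = 10^(−1.59) × 519×10^-6 = 1.334×10^-5 mol/kg
α₀ = 1/(1 + K1/[H⁺] + K1K2/[H⁺]²) = 1/(1 + 10^+1.91 + 10^+0.56) = 0.01164
DIC = [CO2*]/α₀ = 1.334×10^-5 / 0.01164 = 1.146 mmol/kg
CA = (α₁ + 2α₂)·DIC = (0.9461 + 2×0.04226) × 1.146 = 1.18 mmol/kg

CA = 1.18 mmol/kg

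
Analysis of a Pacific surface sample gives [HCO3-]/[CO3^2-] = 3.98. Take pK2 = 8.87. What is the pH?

pH = 8.27

From K2 = [H⁺][CO3^2-]/[HCO3-]:  pH = pK2 − log₁₀([HCO3-]/[CO3^2-])
log₁₀(3.98) = +0.600
pH = 8.87 − (+0.600) = 8.27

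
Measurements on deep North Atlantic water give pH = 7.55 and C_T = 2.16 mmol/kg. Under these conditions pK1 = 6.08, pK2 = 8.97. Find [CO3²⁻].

[CO3²⁻] = 0.0766 mmol/kg

α₂ = 1 / (1 + [H⁺]/K2 + [H⁺]²/(K1K2)) = 1 / (1 + 10^+1.42 + 10^-0.05)
   = 1 / (1 + 26.303 + 0.89125) = 1/28.194 = 0.03547
[CO3²⁻] = α₂ × DIC = 0.03547 × 2.16 = 0.0766 mmol/kg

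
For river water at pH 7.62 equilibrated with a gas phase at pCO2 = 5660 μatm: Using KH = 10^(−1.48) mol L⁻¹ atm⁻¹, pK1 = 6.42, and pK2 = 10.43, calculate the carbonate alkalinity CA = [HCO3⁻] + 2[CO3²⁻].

[CO2*] = KH · pCO2 = 10^(−1.48) × 5660×10^-6 = 1.874×10^-4 mol/L
α₀ = 1/(1 + K1/[H⁺] + K1K2/[H⁺]²) = 1/(1 + 10^+1.20 + 10^-1.61) = 0.05926
DIC = [CO2*]/α₀ = 1.874×10^-4 / 0.05926 = 3.162 mmol/L
CA = (α₁ + 2α₂)·DIC = (0.9393 + 2×0.001455) × 3.162 = 2.98 mmol/L

CA = 2.98 mmol/L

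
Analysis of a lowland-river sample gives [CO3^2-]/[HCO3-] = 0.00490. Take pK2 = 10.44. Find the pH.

From K2 = [H⁺][CO3^2-]/[HCO3-]:  pH = pK2 + log₁₀([CO3^2-]/[HCO3-])
log₁₀(0.00490) = -2.310
pH = 10.44 + (-2.310) = 8.13

pH = 8.13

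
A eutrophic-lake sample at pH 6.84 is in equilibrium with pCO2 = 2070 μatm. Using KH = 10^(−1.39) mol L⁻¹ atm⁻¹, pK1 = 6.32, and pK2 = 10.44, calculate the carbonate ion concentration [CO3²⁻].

[CO2*] = KH · pCO2 = 10^(−1.39) × 2070×10^-6 = 8.433×10^-5 mol/L
α₀ = 1/(1 + K1/[H⁺] + K1K2/[H⁺]²) = 1/(1 + 10^+0.52 + 10^-3.08) = 0.2319
DIC = [CO2*]/α₀ = 8.433×10^-5 / 0.2319 = 0.3636 mmol/L
[CO3²⁻] = α₂·DIC; α₂ = 0.0001929, so [CO3²⁻] = 0.0001929 × 0.3636 = 7.01×10^-5 mmol/L = 0.0701 μmol/L

[CO3²⁻] = 0.0701 μmol/L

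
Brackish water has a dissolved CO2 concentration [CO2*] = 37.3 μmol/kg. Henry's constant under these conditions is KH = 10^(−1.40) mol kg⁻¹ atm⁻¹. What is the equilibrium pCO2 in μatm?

KH = 10^(−1.40) = 3.981×10^-2 mol kg⁻¹ atm⁻¹
pCO2 = [CO2*]/KH = 37.3×10^-6 / 3.981×10^-2 = 9.37×10^-4 atm = 937 μatm

pCO2 = 937 μatm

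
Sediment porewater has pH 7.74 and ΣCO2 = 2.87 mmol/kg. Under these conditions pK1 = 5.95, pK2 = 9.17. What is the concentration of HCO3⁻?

[HCO3⁻] = 2.72 mmol/kg

α₁ = 1 / (1 + [H⁺]/K1 + K2/[H⁺]) = 1 / (1 + 10^-1.79 + 10^-1.43)
   = 1 / (1 + 0.016218 + 0.037154) = 1/1.0534 = 0.9493
[HCO3⁻] = α₁ × DIC = 0.9493 × 2.87 = 2.72 mmol/kg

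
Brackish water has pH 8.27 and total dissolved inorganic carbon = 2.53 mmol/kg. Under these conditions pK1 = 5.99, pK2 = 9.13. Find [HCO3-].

[HCO3⁻] = 2.21 mmol/kg

α₁ = 1 / (1 + [H⁺]/K1 + K2/[H⁺]) = 1 / (1 + 10^-2.28 + 10^-0.86)
   = 1 / (1 + 0.0052481 + 0.13804) = 1/1.1433 = 0.8747
[HCO3⁻] = α₁ × DIC = 0.8747 × 2.53 = 2.21 mmol/kg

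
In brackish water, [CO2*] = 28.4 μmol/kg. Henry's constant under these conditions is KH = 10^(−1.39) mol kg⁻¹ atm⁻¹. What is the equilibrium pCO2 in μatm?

KH = 10^(−1.39) = 4.074×10^-2 mol kg⁻¹ atm⁻¹
pCO2 = [CO2*]/KH = 28.4×10^-6 / 4.074×10^-2 = 6.97×10^-4 atm = 697 μatm

pCO2 = 697 μatm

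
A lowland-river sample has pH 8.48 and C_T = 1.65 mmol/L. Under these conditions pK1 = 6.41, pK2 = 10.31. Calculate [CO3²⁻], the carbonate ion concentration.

α₂ = 1 / (1 + [H⁺]/K2 + [H⁺]²/(K1K2)) = 1 / (1 + 10^+1.83 + 10^-0.24)
   = 1 / (1 + 67.608 + 0.57544) = 1/69.184 = 0.01445
[CO3²⁻] = α₂ × DIC = 0.01445 × 1.65 = 0.0238 mmol/L

[CO3²⁻] = 0.0238 mmol/L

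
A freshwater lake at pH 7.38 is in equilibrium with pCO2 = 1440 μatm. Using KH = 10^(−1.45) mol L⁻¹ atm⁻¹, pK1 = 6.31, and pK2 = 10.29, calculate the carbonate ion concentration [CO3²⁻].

[CO2*] = KH · pCO2 = 10^(−1.45) × 1440×10^-6 = 5.109×10^-5 mol/L
α₀ = 1/(1 + K1/[H⁺] + K1K2/[H⁺]²) = 1/(1 + 10^+1.07 + 10^-1.84) = 0.07835
DIC = [CO2*]/α₀ = 5.109×10^-5 / 0.07835 = 0.6521 mmol/L
[CO3²⁻] = α₂·DIC; α₂ = 0.001132, so [CO3²⁻] = 0.001132 × 0.6521 = 0.000739 mmol/L = 0.739 μmol/L

[CO3²⁻] = 0.739 μmol/L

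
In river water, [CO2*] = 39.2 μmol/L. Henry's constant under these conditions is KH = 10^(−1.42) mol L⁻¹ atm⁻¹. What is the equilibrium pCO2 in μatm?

pCO2 = 1030 μatm

KH = 10^(−1.42) = 3.802×10^-2 mol L⁻¹ atm⁻¹
pCO2 = [CO2*]/KH = 39.2×10^-6 / 3.802×10^-2 = 1.03×10^-3 atm = 1030 μatm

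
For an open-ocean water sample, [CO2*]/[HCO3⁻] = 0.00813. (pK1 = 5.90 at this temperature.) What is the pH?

From K1 = [H⁺][HCO3⁻]/[CO2*]:  pH = pK1 − log₁₀([CO2*]/[HCO3⁻])
log₁₀(0.00813) = -2.090
pH = 5.90 − (-2.090) = 7.99

pH = 7.99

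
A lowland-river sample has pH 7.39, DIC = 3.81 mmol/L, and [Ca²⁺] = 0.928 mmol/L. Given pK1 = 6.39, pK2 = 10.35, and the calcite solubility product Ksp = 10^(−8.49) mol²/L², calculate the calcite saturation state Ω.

α₂ = 1 / (1 + [H⁺]/K2 + [H⁺]²/(K1K2)) = 1 / (1 + 10^+2.96 + 10^+1.96)
   = 1 / (1 + 912.01 + 91.201) = 1/1004.2 = 0.0009958
[CO3²⁻] = α₂ × DIC = 0.0009958 × 3.81 = 0.003794 mmol/L = 3.794 μmol/L
Ksp = 10^(−8.49) = 3.236×10^-9
Ω = [Ca²⁺][CO3²⁻]/Ksp = (0.928×10^-3)(3.794×10^-6) / 3.236×10^-9 = 1.09

Ω = 1.09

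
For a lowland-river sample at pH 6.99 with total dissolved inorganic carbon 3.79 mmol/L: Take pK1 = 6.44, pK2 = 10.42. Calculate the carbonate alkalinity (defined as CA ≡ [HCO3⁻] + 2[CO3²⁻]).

CA = [HCO3⁻] + 2[CO3²⁻] = (α₁ + 2α₂)·DIC
At pH 6.99: [H⁺]/K1 = 10^-0.55 = 0.28184, K2/[H⁺] = 10^-3.43 = 0.00037154
α₁ = 1/(1 + 0.28184 + 0.00037154) = 1/1.2822 = 0.7799; α₂ = α₁·K2/[H⁺] = 0.0002898
α₁ + 2α₂ = 0.7805
CA = 0.7805 × 3.79 = 2.96 mmol/L

CA = 2.96 mmol/L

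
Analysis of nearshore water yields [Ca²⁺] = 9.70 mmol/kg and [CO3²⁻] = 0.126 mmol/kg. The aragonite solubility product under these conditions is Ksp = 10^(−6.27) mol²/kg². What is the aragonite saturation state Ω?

Ω = 2.28

Ksp = 10^(−6.27) = 5.370×10^-7
Ω = [Ca²⁺][CO3²⁻]/Ksp = (9.70×10^-3)(0.126×10^-3) / 5.370×10^-7 = 2.28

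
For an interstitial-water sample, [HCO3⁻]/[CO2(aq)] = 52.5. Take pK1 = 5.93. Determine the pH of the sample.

pH = 7.65

From K1 = [H⁺][HCO3⁻]/[CO2(aq)]:  pH = pK1 + log₁₀([HCO3⁻]/[CO2(aq)])
log₁₀(52.5) = +1.720
pH = 5.93 + (+1.720) = 7.65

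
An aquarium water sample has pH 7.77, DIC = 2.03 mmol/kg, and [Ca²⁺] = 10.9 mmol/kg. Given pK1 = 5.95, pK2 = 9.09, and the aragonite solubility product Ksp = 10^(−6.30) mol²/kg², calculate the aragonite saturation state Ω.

Ω = 1.99

α₂ = 1 / (1 + [H⁺]/K2 + [H⁺]²/(K1K2)) = 1 / (1 + 10^+1.32 + 10^-0.50)
   = 1 / (1 + 20.893 + 0.31623) = 1/22.209 = 0.04503
[CO3²⁻] = α₂ × DIC = 0.04503 × 2.03 = 0.09140 mmol/kg
Ksp = 10^(−6.30) = 5.012×10^-7
Ω = [Ca²⁺][CO3²⁻]/Ksp = (10.9×10^-3)(9.140×10^-5) / 5.012×10^-7 = 1.99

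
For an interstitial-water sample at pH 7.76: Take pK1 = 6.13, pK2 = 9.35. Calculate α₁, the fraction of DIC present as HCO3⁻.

α₁ = 0.953

α₁ = 1 / (1 + [H⁺]/K1 + K2/[H⁺]) = 1 / (1 + 10^-1.63 + 10^-1.59)
   = 1 / (1 + 0.023442 + 0.025704) = 1/1.0491 = 0.9532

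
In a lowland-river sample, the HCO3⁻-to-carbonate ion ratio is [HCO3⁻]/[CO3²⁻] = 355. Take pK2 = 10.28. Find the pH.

From K2 = [H⁺][CO3²⁻]/[HCO3⁻]:  pH = pK2 − log₁₀([HCO3⁻]/[CO3²⁻])
log₁₀(355) = +2.550
pH = 10.28 − (+2.550) = 7.73

pH = 7.73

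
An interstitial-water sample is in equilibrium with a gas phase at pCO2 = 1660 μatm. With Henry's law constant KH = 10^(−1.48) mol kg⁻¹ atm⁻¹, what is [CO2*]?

KH = 10^(−1.48) = 3.311×10^-2 mol kg⁻¹ atm⁻¹
[CO2*] = KH · pCO2 = 3.311×10^-2 × 1660×10^-6 atm = 5.50×10^-5 mol/kg

[CO2*] = 55.0 μmol/kg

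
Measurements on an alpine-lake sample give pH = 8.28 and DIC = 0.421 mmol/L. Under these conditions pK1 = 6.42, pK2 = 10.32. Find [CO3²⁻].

α₂ = 1 / (1 + [H⁺]/K2 + [H⁺]²/(K1K2)) = 1 / (1 + 10^+2.04 + 10^+0.18)
   = 1 / (1 + 109.65 + 1.5136) = 1/112.16 = 0.008916
[CO3²⁻] = α₂ × DIC = 0.008916 × 0.421 = 0.00375 mmol/L = 3.75 μmol/L

[CO3²⁻] = 3.75 μmol/L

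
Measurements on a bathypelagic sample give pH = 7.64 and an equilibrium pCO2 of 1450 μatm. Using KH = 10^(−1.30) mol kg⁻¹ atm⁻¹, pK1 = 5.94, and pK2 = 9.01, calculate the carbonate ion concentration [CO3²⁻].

[CO3²⁻] = 0.155 mmol/kg

[CO2*] = KH · pCO2 = 10^(−1.30) × 1450×10^-6 = 7.267×10^-5 mol/kg
α₀ = 1/(1 + K1/[H⁺] + K1K2/[H⁺]²) = 1/(1 + 10^+1.70 + 10^+0.33) = 0.01878
DIC = [CO2*]/α₀ = 7.267×10^-5 / 0.01878 = 3.870 mmol/kg
[CO3²⁻] = α₂·DIC; α₂ = 0.04014, so [CO3²⁻] = 0.04014 × 3.870 = 0.155 mmol/kg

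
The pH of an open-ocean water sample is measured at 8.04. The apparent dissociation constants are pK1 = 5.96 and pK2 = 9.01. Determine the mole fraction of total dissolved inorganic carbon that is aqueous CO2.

α₀ = 0.00746

α₀ = 1 / (1 + K1/[H⁺] + K1K2/[H⁺]²) = 1 / (1 + 10^+2.08 + 10^+1.11)
   = 1 / (1 + 120.23 + 12.882) = 1/134.11 = 0.007457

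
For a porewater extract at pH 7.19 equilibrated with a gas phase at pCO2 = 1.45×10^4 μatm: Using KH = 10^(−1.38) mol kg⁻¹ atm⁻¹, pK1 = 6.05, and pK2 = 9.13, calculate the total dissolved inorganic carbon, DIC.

[CO2*] = KH · pCO2 = 10^(−1.38) × 1.45×10^4×10^-6 = 6.045×10^-4 mol/kg
α₀ = 1/(1 + K1/[H⁺] + K1K2/[H⁺]²) = 1/(1 + 10^+1.14 + 10^-0.80) = 0.06683
DIC = [CO2*]/α₀ = 6.045×10^-4 / 0.06683 = 9.04 mmol/kg

DIC = 9.04 mmol/kg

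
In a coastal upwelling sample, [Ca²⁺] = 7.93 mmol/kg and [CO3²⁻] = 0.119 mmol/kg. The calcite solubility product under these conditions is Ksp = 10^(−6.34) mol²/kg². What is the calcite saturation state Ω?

Ω = 2.06

Ksp = 10^(−6.34) = 4.571×10^-7
Ω = [Ca²⁺][CO3²⁻]/Ksp = (7.93×10^-3)(0.119×10^-3) / 4.571×10^-7 = 2.06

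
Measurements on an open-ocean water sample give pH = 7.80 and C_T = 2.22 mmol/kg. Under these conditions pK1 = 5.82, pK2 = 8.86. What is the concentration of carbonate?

α₂ = 1 / (1 + [H⁺]/K2 + [H⁺]²/(K1K2)) = 1 / (1 + 10^+1.06 + 10^-0.92)
   = 1 / (1 + 11.482 + 0.12023) = 1/12.602 = 0.07935
[CO3²⁻] = α₂ × DIC = 0.07935 × 2.22 = 0.176 mmol/kg

[CO3²⁻] = 0.176 mmol/kg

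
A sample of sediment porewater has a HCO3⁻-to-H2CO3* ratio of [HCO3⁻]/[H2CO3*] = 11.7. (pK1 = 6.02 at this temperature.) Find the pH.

pH = 7.09

From K1 = [H⁺][HCO3⁻]/[H2CO3*]:  pH = pK1 + log₁₀([HCO3⁻]/[H2CO3*])
log₁₀(11.7) = +1.068
pH = 6.02 + (+1.068) = 7.09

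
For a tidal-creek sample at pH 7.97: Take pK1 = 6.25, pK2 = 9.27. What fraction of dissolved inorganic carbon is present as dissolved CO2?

α₀ = 0.0178

α₀ = 1 / (1 + K1/[H⁺] + K1K2/[H⁺]²) = 1 / (1 + 10^+1.72 + 10^+0.42)
   = 1 / (1 + 52.481 + 2.6303) = 1/56.111 = 0.01782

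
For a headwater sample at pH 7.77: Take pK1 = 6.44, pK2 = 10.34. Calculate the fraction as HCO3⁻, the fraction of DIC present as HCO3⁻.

α₁ = 0.953

α₁ = 1 / (1 + [H⁺]/K1 + K2/[H⁺]) = 1 / (1 + 10^-1.33 + 10^-2.57)
   = 1 / (1 + 0.046774 + 0.0026915) = 1/1.0495 = 0.9529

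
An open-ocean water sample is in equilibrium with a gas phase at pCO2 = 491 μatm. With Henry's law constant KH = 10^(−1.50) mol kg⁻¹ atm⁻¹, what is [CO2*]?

[CO2*] = 15.5 μmol/kg

KH = 10^(−1.50) = 3.162×10^-2 mol kg⁻¹ atm⁻¹
[CO2*] = KH · pCO2 = 3.162×10^-2 × 491×10^-6 atm = 1.55×10^-5 mol/kg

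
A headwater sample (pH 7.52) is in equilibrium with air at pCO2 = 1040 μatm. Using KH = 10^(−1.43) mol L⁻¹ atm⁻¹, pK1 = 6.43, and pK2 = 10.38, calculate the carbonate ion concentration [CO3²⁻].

[CO3²⁻] = 0.656 μmol/L

[CO2*] = KH · pCO2 = 10^(−1.43) × 1040×10^-6 = 3.864×10^-5 mol/L
α₀ = 1/(1 + K1/[H⁺] + K1K2/[H⁺]²) = 1/(1 + 10^+1.09 + 10^-1.77) = 0.07508
DIC = [CO2*]/α₀ = 3.864×10^-5 / 0.07508 = 0.5147 mmol/L
[CO3²⁻] = α₂·DIC; α₂ = 0.001275, so [CO3²⁻] = 0.001275 × 0.5147 = 0.000656 mmol/L = 0.656 μmol/L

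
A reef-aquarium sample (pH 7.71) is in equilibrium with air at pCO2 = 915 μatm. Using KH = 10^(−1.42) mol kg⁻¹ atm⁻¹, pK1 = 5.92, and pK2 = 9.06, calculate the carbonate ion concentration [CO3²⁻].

[CO2*] = KH · pCO2 = 10^(−1.42) × 915×10^-6 = 3.479×10^-5 mol/kg
α₀ = 1/(1 + K1/[H⁺] + K1K2/[H⁺]²) = 1/(1 + 10^+1.79 + 10^+0.44) = 0.01529
DIC = [CO2*]/α₀ = 3.479×10^-5 / 0.01529 = 2.276 mmol/kg
[CO3²⁻] = α₂·DIC; α₂ = 0.04210, so [CO3²⁻] = 0.04210 × 2.276 = 0.0958 mmol/kg

[CO3²⁻] = 0.0958 mmol/kg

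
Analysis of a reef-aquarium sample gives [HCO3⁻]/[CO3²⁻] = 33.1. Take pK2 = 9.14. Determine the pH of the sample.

pH = 7.62

From K2 = [H⁺][CO3²⁻]/[HCO3⁻]:  pH = pK2 − log₁₀([HCO3⁻]/[CO3²⁻])
log₁₀(33.1) = +1.520
pH = 9.14 − (+1.520) = 7.62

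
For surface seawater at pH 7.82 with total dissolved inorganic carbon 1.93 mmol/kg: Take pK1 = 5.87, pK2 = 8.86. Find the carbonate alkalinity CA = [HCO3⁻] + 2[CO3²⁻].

CA = [HCO3⁻] + 2[CO3²⁻] = (α₁ + 2α₂)·DIC
At pH 7.82: [H⁺]/K1 = 10^-1.95 = 0.011220, K2/[H⁺] = 10^-1.04 = 0.091201
α₁ = 1/(1 + 0.011220 + 0.091201) = 1/1.1024 = 0.9071; α₂ = α₁·K2/[H⁺] = 0.08273
α₁ + 2α₂ = 1.0726
CA = 1.0726 × 1.93 = 2.07 mmol/kg

CA = 2.07 mmol/kg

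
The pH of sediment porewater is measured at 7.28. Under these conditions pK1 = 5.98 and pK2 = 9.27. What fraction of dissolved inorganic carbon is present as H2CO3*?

α₀ = 0.0473

α₀ = 1 / (1 + K1/[H⁺] + K1K2/[H⁺]²) = 1 / (1 + 10^+1.30 + 10^-0.69)
   = 1 / (1 + 19.953 + 0.20417) = 1/21.157 = 0.04727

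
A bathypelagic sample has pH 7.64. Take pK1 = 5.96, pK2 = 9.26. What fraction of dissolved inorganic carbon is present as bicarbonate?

α₁ = 1 / (1 + [H⁺]/K1 + K2/[H⁺]) = 1 / (1 + 10^-1.68 + 10^-1.62)
   = 1 / (1 + 0.020893 + 0.023988) = 1/1.0449 = 0.9570

α₁ = 0.957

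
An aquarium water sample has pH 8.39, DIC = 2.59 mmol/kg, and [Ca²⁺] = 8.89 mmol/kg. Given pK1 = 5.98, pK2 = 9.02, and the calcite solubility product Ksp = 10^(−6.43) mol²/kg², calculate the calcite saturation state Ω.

α₂ = 1 / (1 + [H⁺]/K2 + [H⁺]²/(K1K2)) = 1 / (1 + 10^+0.63 + 10^-1.78)
   = 1 / (1 + 4.2658 + 0.016596) = 1/5.2824 = 0.1893
[CO3²⁻] = α₂ × DIC = 0.1893 × 2.59 = 0.4903 mmol/kg
Ksp = 10^(−6.43) = 3.715×10^-7
Ω = [Ca²⁺][CO3²⁻]/Ksp = (8.89×10^-3)(4.903×10^-4) / 3.715×10^-7 = 11.7

Ω = 11.7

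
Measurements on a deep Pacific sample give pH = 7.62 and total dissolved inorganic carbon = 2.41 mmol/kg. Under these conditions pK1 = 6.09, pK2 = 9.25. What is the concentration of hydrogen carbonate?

[HCO3⁻] = 2.29 mmol/kg

α₁ = 1 / (1 + [H⁺]/K1 + K2/[H⁺]) = 1 / (1 + 10^-1.53 + 10^-1.63)
   = 1 / (1 + 0.029512 + 0.023442) = 1/1.0530 = 0.9497
[HCO3⁻] = α₁ × DIC = 0.9497 × 2.41 = 2.29 mmol/kg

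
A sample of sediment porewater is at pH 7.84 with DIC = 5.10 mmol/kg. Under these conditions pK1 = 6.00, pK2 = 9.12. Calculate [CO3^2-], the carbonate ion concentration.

[CO3²⁻] = 0.251 mmol/kg

α₂ = 1 / (1 + [H⁺]/K2 + [H⁺]²/(K1K2)) = 1 / (1 + 10^+1.28 + 10^-0.56)
   = 1 / (1 + 19.055 + 0.27542) = 1/20.330 = 0.04919
[CO3²⁻] = α₂ × DIC = 0.04919 × 5.10 = 0.251 mmol/kg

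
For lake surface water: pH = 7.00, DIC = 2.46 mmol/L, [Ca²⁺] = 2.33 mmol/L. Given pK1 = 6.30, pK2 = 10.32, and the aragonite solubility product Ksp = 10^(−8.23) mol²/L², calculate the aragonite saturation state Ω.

Ω = 0.388

α₂ = 1 / (1 + [H⁺]/K2 + [H⁺]²/(K1K2)) = 1 / (1 + 10^+3.32 + 10^+2.62)
   = 1 / (1 + 2089.3 + 416.87) = 1/2507.2 = 0.0003989
[CO3²⁻] = α₂ × DIC = 0.0003989 × 2.46 = 0.0009812 mmol/L = 0.9812 μmol/L
Ksp = 10^(−8.23) = 5.888×10^-9
Ω = [Ca²⁺][CO3²⁻]/Ksp = (2.33×10^-3)(9.812×10^-7) / 5.888×10^-9 = 0.388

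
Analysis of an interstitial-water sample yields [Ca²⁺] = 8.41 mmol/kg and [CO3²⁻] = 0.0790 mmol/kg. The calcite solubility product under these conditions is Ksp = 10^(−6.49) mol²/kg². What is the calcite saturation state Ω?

Ksp = 10^(−6.49) = 3.236×10^-7
Ω = [Ca²⁺][CO3²⁻]/Ksp = (8.41×10^-3)(0.0790×10^-3) / 3.236×10^-7 = 2.05

Ω = 2.05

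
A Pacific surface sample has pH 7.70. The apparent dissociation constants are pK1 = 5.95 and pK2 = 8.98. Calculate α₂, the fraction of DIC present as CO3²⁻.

α₂ = 1 / (1 + [H⁺]/K2 + [H⁺]²/(K1K2)) = 1 / (1 + 10^+1.28 + 10^-0.47)
   = 1 / (1 + 19.055 + 0.33884) = 1/20.393 = 0.04904

α₂ = 0.0490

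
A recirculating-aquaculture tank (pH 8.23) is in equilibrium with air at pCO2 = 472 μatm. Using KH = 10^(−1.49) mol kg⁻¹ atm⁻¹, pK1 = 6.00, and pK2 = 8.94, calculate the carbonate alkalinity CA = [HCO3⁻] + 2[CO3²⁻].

[CO2*] = KH · pCO2 = 10^(−1.49) × 472×10^-6 = 1.527×10^-5 mol/kg
α₀ = 1/(1 + K1/[H⁺] + K1K2/[H⁺]²) = 1/(1 + 10^+2.23 + 10^+1.52) = 0.004903
DIC = [CO2*]/α₀ = 1.527×10^-5 / 0.004903 = 3.115 mmol/kg
CA = (α₁ + 2α₂)·DIC = (0.8327 + 2×0.1624) × 3.115 = 3.61 mmol/kg

CA = 3.61 mmol/kg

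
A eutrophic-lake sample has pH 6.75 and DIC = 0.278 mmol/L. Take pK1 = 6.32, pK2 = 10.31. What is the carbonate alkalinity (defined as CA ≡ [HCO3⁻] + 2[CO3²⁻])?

CA = [HCO3⁻] + 2[CO3²⁻] = (α₁ + 2α₂)·DIC
At pH 6.75: [H⁺]/K1 = 10^-0.43 = 0.37154, K2/[H⁺] = 10^-3.56 = 0.00027542
α₁ = 1/(1 + 0.37154 + 0.00027542) = 1/1.3718 = 0.7290; α₂ = α₁·K2/[H⁺] = 0.0002008
α₁ + 2α₂ = 0.7294
CA = 0.7294 × 0.278 = 0.203 mmol/L

CA = 0.203 mmol/L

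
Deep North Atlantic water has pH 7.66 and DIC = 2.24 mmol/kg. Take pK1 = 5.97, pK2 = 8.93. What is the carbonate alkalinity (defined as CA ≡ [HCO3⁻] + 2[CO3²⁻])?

CA = 2.31 mmol/kg

CA = [HCO3⁻] + 2[CO3²⁻] = (α₁ + 2α₂)·DIC
At pH 7.66: [H⁺]/K1 = 10^-1.69 = 0.020417, K2/[H⁺] = 10^-1.27 = 0.053703
α₁ = 1/(1 + 0.020417 + 0.053703) = 1/1.0741 = 0.9310; α₂ = α₁·K2/[H⁺] = 0.05000
α₁ + 2α₂ = 1.0310
CA = 1.0310 × 2.24 = 2.31 mmol/kg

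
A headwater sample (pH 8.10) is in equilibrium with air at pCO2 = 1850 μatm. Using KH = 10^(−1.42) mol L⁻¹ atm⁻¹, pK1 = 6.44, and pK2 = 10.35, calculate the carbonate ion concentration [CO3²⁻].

[CO3²⁻] = 18.1 μmol/L

[CO2*] = KH · pCO2 = 10^(−1.42) × 1850×10^-6 = 7.034×10^-5 mol/L
α₀ = 1/(1 + K1/[H⁺] + K1K2/[H⁺]²) = 1/(1 + 10^+1.66 + 10^-0.59) = 0.02129
DIC = [CO2*]/α₀ = 7.034×10^-5 / 0.02129 = 3.303 mmol/L
[CO3²⁻] = α₂·DIC; α₂ = 0.005473, so [CO3²⁻] = 0.005473 × 3.303 = 0.0181 mmol/L = 18.1 μmol/L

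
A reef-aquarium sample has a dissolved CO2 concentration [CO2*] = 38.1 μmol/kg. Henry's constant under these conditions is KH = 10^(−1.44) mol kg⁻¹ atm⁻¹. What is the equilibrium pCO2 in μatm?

pCO2 = 1050 μatm

KH = 10^(−1.44) = 3.631×10^-2 mol kg⁻¹ atm⁻¹
pCO2 = [CO2*]/KH = 38.1×10^-6 / 3.631×10^-2 = 1.05×10^-3 atm = 1050 μatm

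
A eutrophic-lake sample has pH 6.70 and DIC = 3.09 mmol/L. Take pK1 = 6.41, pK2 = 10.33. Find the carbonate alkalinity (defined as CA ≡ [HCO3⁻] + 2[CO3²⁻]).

CA = [HCO3⁻] + 2[CO3²⁻] = (α₁ + 2α₂)·DIC
At pH 6.70: [H⁺]/K1 = 10^-0.29 = 0.51286, K2/[H⁺] = 10^-3.63 = 0.00023442
α₁ = 1/(1 + 0.51286 + 0.00023442) = 1/1.5131 = 0.6609; α₂ = α₁·K2/[H⁺] = 0.0001549
α₁ + 2α₂ = 0.6612
CA = 0.6612 × 3.09 = 2.04 mmol/L

CA = 2.04 mmol/L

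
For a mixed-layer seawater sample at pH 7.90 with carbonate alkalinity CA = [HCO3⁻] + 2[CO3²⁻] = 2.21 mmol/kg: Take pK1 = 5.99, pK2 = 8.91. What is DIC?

CA = [HCO3⁻] + 2[CO3²⁻] = (α₁ + 2α₂)·DIC
At pH 7.90: [H⁺]/K1 = 10^-1.91 = 0.012303, K2/[H⁺] = 10^-1.01 = 0.097724
α₁ = 1/(1 + 0.012303 + 0.097724) = 1/1.1100 = 0.9009; α₂ = α₁·K2/[H⁺] = 0.08804
α₁ + 2α₂ = 1.0770
DIC = CA / (α₁ + 2α₂) = 2.21 / 1.0770 = 2.05 mmol/kg

DIC = 2.05 mmol/kg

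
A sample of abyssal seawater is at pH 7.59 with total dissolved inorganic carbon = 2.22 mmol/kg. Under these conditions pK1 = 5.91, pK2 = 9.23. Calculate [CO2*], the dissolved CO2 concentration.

α₀ = 1 / (1 + K1/[H⁺] + K1K2/[H⁺]²) = 1 / (1 + 10^+1.68 + 10^+0.04)
   = 1 / (1 + 47.863 + 1.0965) = 1/49.959 = 0.02002
[CO2*] = α₀ × DIC = 0.02002 × 2.22 = 0.0444 mmol/kg

[CO2*] = 0.0444 mmol/kg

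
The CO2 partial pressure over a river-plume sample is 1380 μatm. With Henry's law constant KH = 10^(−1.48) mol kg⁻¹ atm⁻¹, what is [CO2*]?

[CO2*] = 45.7 μmol/kg

KH = 10^(−1.48) = 3.311×10^-2 mol kg⁻¹ atm⁻¹
[CO2*] = KH · pCO2 = 3.311×10^-2 × 1380×10^-6 atm = 4.57×10^-5 mol/kg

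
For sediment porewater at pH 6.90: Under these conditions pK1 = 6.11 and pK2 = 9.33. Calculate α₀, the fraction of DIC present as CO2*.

α₀ = 1 / (1 + K1/[H⁺] + K1K2/[H⁺]²) = 1 / (1 + 10^+0.79 + 10^-1.64)
   = 1 / (1 + 6.1660 + 0.022909) = 1/7.1889 = 0.1391

α₀ = 0.139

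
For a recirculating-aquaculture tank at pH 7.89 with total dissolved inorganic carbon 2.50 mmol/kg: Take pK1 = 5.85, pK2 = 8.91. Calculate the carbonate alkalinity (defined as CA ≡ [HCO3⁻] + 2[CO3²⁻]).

CA = 2.70 mmol/kg

CA = [HCO3⁻] + 2[CO3²⁻] = (α₁ + 2α₂)·DIC
At pH 7.89: [H⁺]/K1 = 10^-2.04 = 0.0091201, K2/[H⁺] = 10^-1.02 = 0.095499
α₁ = 1/(1 + 0.0091201 + 0.095499) = 1/1.1046 = 0.9053; α₂ = α₁·K2/[H⁺] = 0.08645
α₁ + 2α₂ = 1.0782
CA = 1.0782 × 2.50 = 2.70 mmol/kg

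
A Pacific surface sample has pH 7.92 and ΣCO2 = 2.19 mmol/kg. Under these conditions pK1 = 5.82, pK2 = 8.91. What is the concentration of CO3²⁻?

α₂ = 1 / (1 + [H⁺]/K2 + [H⁺]²/(K1K2)) = 1 / (1 + 10^+0.99 + 10^-1.11)
   = 1 / (1 + 9.7724 + 0.077625) = 1/10.850 = 0.09217
[CO3²⁻] = α₂ × DIC = 0.09217 × 2.19 = 0.202 mmol/kg

[CO3²⁻] = 0.202 mmol/kg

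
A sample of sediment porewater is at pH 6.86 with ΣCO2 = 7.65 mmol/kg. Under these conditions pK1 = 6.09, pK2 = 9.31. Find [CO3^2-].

α₂ = 1 / (1 + [H⁺]/K2 + [H⁺]²/(K1K2)) = 1 / (1 + 10^+2.45 + 10^+1.68)
   = 1 / (1 + 281.84 + 47.863) = 1/330.70 = 0.003024
[CO3²⁻] = α₂ × DIC = 0.003024 × 7.65 = 0.0231 mmol/kg

[CO3²⁻] = 0.0231 mmol/kg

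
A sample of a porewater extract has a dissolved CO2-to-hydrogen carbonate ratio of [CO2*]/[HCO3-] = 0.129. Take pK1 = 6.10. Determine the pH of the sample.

From K1 = [H⁺][HCO3-]/[CO2*]:  pH = pK1 − log₁₀([CO2*]/[HCO3-])
log₁₀(0.129) = -0.889
pH = 6.10 − (-0.889) = 6.99

pH = 6.99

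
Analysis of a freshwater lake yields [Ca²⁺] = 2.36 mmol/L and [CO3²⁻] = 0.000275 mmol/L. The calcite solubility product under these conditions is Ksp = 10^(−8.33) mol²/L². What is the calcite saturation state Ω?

Ksp = 10^(−8.33) = 4.677×10^-9
Ω = [Ca²⁺][CO3²⁻]/Ksp = (2.36×10^-3)(0.000275×10^-3) / 4.677×10^-9 = 0.139

Ω = 0.139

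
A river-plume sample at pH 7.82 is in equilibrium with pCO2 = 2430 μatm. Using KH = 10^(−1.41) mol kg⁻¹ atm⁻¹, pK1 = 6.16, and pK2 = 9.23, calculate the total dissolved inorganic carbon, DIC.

DIC = 4.58 mmol/kg

[CO2*] = KH · pCO2 = 10^(−1.41) × 2430×10^-6 = 9.454×10^-5 mol/kg
α₀ = 1/(1 + K1/[H⁺] + K1K2/[H⁺]²) = 1/(1 + 10^+1.66 + 10^+0.25) = 0.02062
DIC = [CO2*]/α₀ = 9.454×10^-5 / 0.02062 = 4.58 mmol/kg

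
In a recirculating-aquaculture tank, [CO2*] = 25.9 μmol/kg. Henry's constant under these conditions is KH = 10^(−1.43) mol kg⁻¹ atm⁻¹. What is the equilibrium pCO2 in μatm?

KH = 10^(−1.43) = 3.715×10^-2 mol kg⁻¹ atm⁻¹
pCO2 = [CO2*]/KH = 25.9×10^-6 / 3.715×10^-2 = 6.97×10^-4 atm = 697 μatm

pCO2 = 697 μatm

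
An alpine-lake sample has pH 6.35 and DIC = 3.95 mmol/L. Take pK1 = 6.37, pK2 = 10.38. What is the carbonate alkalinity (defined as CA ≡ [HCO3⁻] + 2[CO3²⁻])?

CA = [HCO3⁻] + 2[CO3²⁻] = (α₁ + 2α₂)·DIC
At pH 6.35: [H⁺]/K1 = 10^0.02 = 1.0471, K2/[H⁺] = 10^-4.03 = 9.3325×10^-5
α₁ = 1/(1 + 1.0471 + 9.3325×10^-5) = 1/2.0472 = 0.4885; α₂ = α₁·K2/[H⁺] = 4.559×10^-5
α₁ + 2α₂ = 0.4886
CA = 0.4886 × 3.95 = 1.93 mmol/L

CA = 1.93 mmol/L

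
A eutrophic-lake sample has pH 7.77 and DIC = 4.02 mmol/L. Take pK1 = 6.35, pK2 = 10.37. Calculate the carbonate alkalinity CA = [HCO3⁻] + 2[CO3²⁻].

CA = [HCO3⁻] + 2[CO3²⁻] = (α₁ + 2α₂)·DIC
At pH 7.77: [H⁺]/K1 = 10^-1.42 = 0.038019, K2/[H⁺] = 10^-2.60 = 0.0025119
α₁ = 1/(1 + 0.038019 + 0.0025119) = 1/1.0405 = 0.9610; α₂ = α₁·K2/[H⁺] = 0.002414
α₁ + 2α₂ = 0.9659
CA = 0.9659 × 4.02 = 3.88 mmol/L

CA = 3.88 mmol/L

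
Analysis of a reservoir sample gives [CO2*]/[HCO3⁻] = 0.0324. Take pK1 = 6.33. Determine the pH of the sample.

From K1 = [H⁺][HCO3⁻]/[CO2*]:  pH = pK1 − log₁₀([CO2*]/[HCO3⁻])
log₁₀(0.0324) = -1.489
pH = 6.33 − (-1.489) = 7.82

pH = 7.82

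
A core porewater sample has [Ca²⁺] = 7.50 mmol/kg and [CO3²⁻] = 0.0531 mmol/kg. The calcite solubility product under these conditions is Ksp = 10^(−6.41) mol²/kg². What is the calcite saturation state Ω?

Ksp = 10^(−6.41) = 3.890×10^-7
Ω = [Ca²⁺][CO3²⁻]/Ksp = (7.50×10^-3)(0.0531×10^-3) / 3.890×10^-7 = 1.02

Ω = 1.02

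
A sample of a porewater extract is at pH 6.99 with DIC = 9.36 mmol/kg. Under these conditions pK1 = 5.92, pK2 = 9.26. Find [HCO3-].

[HCO3⁻] = 8.58 mmol/kg

α₁ = 1 / (1 + [H⁺]/K1 + K2/[H⁺]) = 1 / (1 + 10^-1.07 + 10^-2.27)
   = 1 / (1 + 0.085114 + 0.0053703) = 1/1.0905 = 0.9170
[HCO3⁻] = α₁ × DIC = 0.9170 × 9.36 = 8.58 mmol/kg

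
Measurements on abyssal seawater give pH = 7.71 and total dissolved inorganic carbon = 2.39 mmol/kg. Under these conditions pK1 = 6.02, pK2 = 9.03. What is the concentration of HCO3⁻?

[HCO3⁻] = 2.24 mmol/kg

α₁ = 1 / (1 + [H⁺]/K1 + K2/[H⁺]) = 1 / (1 + 10^-1.69 + 10^-1.32)
   = 1 / (1 + 0.020417 + 0.047863) = 1/1.0683 = 0.9361
[HCO3⁻] = α₁ × DIC = 0.9361 × 2.39 = 2.24 mmol/kg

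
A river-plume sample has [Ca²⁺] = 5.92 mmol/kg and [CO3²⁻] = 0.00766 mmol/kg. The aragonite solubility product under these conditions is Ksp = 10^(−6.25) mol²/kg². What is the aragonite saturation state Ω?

Ω = 0.0806

Ksp = 10^(−6.25) = 5.623×10^-7
Ω = [Ca²⁺][CO3²⁻]/Ksp = (5.92×10^-3)(0.00766×10^-3) / 5.623×10^-7 = 0.0806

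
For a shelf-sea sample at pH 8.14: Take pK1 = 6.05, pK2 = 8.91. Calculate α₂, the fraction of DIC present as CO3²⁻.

α₂ = 0.144

α₂ = 1 / (1 + [H⁺]/K2 + [H⁺]²/(K1K2)) = 1 / (1 + 10^+0.77 + 10^-1.32)
   = 1 / (1 + 5.8884 + 0.047863) = 1/6.9363 = 0.1442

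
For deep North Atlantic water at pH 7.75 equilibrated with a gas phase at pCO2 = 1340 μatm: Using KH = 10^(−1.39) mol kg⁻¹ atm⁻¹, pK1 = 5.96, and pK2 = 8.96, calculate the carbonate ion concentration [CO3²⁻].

[CO3²⁻] = 0.208 mmol/kg

[CO2*] = KH · pCO2 = 10^(−1.39) × 1340×10^-6 = 5.459×10^-5 mol/kg
α₀ = 1/(1 + K1/[H⁺] + K1K2/[H⁺]²) = 1/(1 + 10^+1.79 + 10^+0.58) = 0.01505
DIC = [CO2*]/α₀ = 5.459×10^-5 / 0.01505 = 3.628 mmol/kg
[CO3²⁻] = α₂·DIC; α₂ = 0.05720, so [CO3²⁻] = 0.05720 × 3.628 = 0.208 mmol/kg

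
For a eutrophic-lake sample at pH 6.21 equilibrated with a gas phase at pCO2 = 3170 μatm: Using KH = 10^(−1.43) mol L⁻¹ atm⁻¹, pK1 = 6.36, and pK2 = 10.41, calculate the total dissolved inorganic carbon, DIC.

DIC = 0.201 mmol/L

[CO2*] = KH · pCO2 = 10^(−1.43) × 3170×10^-6 = 1.178×10^-4 mol/L
α₀ = 1/(1 + K1/[H⁺] + K1K2/[H⁺]²) = 1/(1 + 10^-0.15 + 10^-4.35) = 0.5855
DIC = [CO2*]/α₀ = 1.178×10^-4 / 0.5855 = 0.201 mmol/L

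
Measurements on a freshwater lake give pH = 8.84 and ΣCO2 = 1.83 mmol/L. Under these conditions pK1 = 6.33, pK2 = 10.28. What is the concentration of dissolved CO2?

[CO2*] = 5.44 μmol/L

α₀ = 1 / (1 + K1/[H⁺] + K1K2/[H⁺]²) = 1 / (1 + 10^+2.51 + 10^+1.07)
   = 1 / (1 + 323.59 + 11.749) = 1/336.34 = 0.002973
[CO2*] = α₀ × DIC = 0.002973 × 1.83 = 0.00544 mmol/L = 5.44 μmol/L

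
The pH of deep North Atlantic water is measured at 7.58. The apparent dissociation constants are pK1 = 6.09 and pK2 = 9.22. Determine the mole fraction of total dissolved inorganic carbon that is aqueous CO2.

α₀ = 1 / (1 + K1/[H⁺] + K1K2/[H⁺]²) = 1 / (1 + 10^+1.49 + 10^-0.15)
   = 1 / (1 + 30.903 + 0.70795) = 1/32.611 = 0.03066

α₀ = 0.0307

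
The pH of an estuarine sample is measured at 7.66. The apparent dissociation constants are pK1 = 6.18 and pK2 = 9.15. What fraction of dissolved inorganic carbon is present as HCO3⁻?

α₁ = 0.939

α₁ = 1 / (1 + [H⁺]/K1 + K2/[H⁺]) = 1 / (1 + 10^-1.48 + 10^-1.49)
   = 1 / (1 + 0.033113 + 0.032359) = 1/1.0655 = 0.9386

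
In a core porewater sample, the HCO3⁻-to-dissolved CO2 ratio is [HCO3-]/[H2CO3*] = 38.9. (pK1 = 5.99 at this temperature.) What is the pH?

pH = 7.58

From K1 = [H⁺][HCO3-]/[H2CO3*]:  pH = pK1 + log₁₀([HCO3-]/[H2CO3*])
log₁₀(38.9) = +1.590
pH = 5.99 + (+1.590) = 7.58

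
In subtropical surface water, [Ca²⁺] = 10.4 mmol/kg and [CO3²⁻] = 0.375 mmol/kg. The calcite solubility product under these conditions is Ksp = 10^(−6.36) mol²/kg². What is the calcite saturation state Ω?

Ω = 8.93

Ksp = 10^(−6.36) = 4.365×10^-7
Ω = [Ca²⁺][CO3²⁻]/Ksp = (10.4×10^-3)(0.375×10^-3) / 4.365×10^-7 = 8.93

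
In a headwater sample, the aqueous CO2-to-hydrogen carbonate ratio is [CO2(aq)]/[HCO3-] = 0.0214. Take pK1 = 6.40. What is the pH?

pH = 8.07

From K1 = [H⁺][HCO3-]/[CO2(aq)]:  pH = pK1 − log₁₀([CO2(aq)]/[HCO3-])
log₁₀(0.0214) = -1.670
pH = 6.40 − (-1.670) = 8.07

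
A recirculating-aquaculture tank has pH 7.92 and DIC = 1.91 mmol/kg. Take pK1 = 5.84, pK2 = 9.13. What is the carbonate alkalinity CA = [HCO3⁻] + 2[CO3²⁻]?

CA = 2.01 mmol/kg

CA = [HCO3⁻] + 2[CO3²⁻] = (α₁ + 2α₂)·DIC
At pH 7.92: [H⁺]/K1 = 10^-2.08 = 0.0083176, K2/[H⁺] = 10^-1.21 = 0.061660
α₁ = 1/(1 + 0.0083176 + 0.061660) = 1/1.0700 = 0.9346; α₂ = α₁·K2/[H⁺] = 0.05763
α₁ + 2α₂ = 1.0499
CA = 1.0499 × 1.91 = 2.01 mmol/kg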